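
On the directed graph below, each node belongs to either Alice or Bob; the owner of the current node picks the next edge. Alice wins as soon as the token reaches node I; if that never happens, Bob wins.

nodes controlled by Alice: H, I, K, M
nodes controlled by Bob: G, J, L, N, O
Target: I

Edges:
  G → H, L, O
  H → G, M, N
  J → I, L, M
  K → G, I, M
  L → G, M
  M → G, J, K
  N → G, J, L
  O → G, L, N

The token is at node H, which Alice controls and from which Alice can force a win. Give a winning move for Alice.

A0 = {I}
A1: add {K} — K (Alice) has K→I.
A2: add {M} — M (Alice) has M→K.
A3: add {H} — H (Alice) has H→M.
A4 = A3; e.g. G (Bob) can still go to L. Fixed point.
From H, successor M is in the attractor (rank 2); the other successors G, N are not.

M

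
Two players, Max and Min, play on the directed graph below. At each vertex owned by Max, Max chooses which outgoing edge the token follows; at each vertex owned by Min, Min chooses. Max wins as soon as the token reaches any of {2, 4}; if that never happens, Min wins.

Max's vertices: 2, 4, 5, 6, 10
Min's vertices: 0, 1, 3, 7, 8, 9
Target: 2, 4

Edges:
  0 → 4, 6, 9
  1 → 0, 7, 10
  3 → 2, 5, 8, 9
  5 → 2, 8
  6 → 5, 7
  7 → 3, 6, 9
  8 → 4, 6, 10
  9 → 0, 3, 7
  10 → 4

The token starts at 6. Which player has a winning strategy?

A0 = {2, 4}
A1: add {5, 10} — 5 (Max) has 5→2; 10 (Max) has 10→4.
A2: add {6} — 6 (Max) has 6→5.
6 ∈ A2, so Max can force the target.

Max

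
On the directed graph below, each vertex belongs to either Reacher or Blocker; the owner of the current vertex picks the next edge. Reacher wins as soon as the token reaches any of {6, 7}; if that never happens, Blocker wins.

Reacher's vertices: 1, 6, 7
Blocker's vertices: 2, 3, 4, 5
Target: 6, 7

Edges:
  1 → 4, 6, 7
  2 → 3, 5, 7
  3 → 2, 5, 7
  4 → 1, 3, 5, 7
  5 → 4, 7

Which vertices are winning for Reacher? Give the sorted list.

A0 = {6, 7}
A1: add {1} — 1 (Reacher) has 1→6.
A2 = A1; e.g. 2 (Blocker) can still go to 3. Fixed point.
Reacher's winning region = {1, 6, 7}.

1, 6, 7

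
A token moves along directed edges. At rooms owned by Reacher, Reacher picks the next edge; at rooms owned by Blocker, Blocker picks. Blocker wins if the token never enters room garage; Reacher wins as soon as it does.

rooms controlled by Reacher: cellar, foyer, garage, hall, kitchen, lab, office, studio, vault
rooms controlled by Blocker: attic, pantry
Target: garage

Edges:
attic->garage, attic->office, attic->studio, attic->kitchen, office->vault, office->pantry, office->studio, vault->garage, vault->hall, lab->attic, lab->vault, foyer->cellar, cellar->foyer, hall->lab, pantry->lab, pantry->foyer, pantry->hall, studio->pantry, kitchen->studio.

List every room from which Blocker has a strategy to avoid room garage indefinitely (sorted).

attic, cellar, foyer, kitchen, pantry, studio

A0 = {garage}
A1: add {vault} — vault (Reacher) has vault→garage.
A2: add {lab, office} — office (Reacher) has office→vault; lab (Reacher) has lab→vault.
A3: add {hall} — hall (Reacher) has hall→lab.
A4 = A3; e.g. attic (Blocker) can still go to studio. Fixed point.
Reacher's attractor = {garage, hall, lab, office, vault}; Blocker avoids the target exactly from the complement.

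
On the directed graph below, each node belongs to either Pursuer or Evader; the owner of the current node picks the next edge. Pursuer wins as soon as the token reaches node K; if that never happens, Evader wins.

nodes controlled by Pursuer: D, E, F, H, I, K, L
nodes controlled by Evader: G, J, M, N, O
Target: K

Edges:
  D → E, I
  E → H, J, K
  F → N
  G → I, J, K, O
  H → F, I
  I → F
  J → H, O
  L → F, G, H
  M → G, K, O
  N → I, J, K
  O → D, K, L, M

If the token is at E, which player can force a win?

Pursuer

A0 = {K}
A1: add {E} — E (Pursuer) has E→K.
E ∈ A1, so Pursuer can force the target.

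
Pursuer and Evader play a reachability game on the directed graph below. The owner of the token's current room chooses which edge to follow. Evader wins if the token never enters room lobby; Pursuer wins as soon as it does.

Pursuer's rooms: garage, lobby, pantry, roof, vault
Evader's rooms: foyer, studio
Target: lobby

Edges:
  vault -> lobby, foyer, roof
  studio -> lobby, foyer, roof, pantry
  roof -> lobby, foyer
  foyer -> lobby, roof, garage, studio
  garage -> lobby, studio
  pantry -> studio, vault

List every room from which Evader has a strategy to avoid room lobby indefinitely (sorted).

A0 = {lobby}
A1: add {garage, roof, vault} — roof (Pursuer) has roof→lobby; garage (Pursuer) has garage→lobby; vault (Pursuer) has vault→lobby.
A2: add {pantry} — pantry (Pursuer) has pantry→vault.
A3 = A2; e.g. foyer (Evader) can still go to studio. Fixed point.
Pursuer's attractor = {garage, lobby, pantry, roof, vault}; Evader avoids the target exactly from the complement.

foyer, studio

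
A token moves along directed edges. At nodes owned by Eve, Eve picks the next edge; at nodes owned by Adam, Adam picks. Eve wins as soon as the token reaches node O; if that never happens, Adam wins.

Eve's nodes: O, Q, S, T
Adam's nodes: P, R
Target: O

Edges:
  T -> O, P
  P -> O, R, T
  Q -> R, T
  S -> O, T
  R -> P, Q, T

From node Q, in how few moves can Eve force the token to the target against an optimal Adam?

2

A0 = {O}
A1: add {S, T} — S (Eve) has S→O; T (Eve) has T→O.
A2: add {Q} — Q (Eve) has Q→T.
A3 = A2; e.g. P (Adam) can still go to R. Fixed point.
Q enters the attractor at level 2, so Eve can force the target in 2 moves from there.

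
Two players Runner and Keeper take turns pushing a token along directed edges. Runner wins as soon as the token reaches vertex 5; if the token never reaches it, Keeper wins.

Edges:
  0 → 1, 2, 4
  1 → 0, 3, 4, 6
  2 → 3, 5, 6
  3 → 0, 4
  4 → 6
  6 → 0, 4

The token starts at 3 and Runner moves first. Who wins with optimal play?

Keeper

Track states (vertex, player-to-move).
A0 = {(5,Runner), (5,Keeper)}
A1: add {(2,Runner)}.
A2 = A1; e.g. (0,Runner) stays out. (3,Runner) never enters ⇒ Keeper avoids the target.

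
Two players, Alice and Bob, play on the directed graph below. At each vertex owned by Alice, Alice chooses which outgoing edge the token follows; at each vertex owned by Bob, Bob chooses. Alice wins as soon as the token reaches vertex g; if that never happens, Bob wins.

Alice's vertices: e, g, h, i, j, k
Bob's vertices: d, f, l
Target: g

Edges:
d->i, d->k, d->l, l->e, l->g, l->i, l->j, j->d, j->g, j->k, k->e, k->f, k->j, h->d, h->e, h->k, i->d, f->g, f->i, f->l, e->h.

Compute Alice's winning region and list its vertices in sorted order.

e, g, h, j, k

A0 = {g}
A1: add {j} — j (Alice) has j→g.
A2: add {k} — k (Alice) has k→j.
A3: add {h} — h (Alice) has h→k.
A4: add {e} — e (Alice) has e→h.
A5 = A4; e.g. d (Bob) can still go to i. Fixed point.
Alice's winning region = {e, g, h, j, k}.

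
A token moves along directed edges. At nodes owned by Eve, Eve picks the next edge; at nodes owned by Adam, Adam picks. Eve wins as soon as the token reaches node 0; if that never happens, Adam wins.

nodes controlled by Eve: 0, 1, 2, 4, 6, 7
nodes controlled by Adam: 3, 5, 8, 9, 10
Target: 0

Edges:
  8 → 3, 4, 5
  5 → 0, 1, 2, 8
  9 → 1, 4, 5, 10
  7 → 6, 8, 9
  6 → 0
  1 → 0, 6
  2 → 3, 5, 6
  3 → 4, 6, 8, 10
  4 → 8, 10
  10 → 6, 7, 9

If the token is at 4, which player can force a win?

A0 = {0}
A1: add {1, 6} — 1 (Eve) has 1→0; 6 (Eve) has 6→0.
A2: add {2, 7} — 2 (Eve) has 2→6; 7 (Eve) has 7→6.
A3 = A2; e.g. 3 (Adam) can still go to 4. Fixed point.
4 never enters the attractor, so Adam can avoid the target forever.

Adam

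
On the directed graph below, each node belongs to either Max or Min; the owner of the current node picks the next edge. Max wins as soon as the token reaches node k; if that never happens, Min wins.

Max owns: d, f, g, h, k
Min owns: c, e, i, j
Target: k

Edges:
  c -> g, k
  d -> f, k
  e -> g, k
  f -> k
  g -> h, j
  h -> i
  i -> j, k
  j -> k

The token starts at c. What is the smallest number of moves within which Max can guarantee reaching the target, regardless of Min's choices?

A0 = {k}
A1: add {d, f, j} — d (Max) has d→k; f (Max) has f→k; j (Min): all of {k} already in.
A2: add {g, i} — g (Max) has g→j; i (Min): all of {j, k} already in.
A3: add {c, e, h} — c (Min): all of {g, k} already in; e (Min): all of {g, k} already in; h (Max) has h→i.
A3 = all vertices. Fixed point.
c enters the attractor at level 3, so Max can force the target in 3 moves from there.

3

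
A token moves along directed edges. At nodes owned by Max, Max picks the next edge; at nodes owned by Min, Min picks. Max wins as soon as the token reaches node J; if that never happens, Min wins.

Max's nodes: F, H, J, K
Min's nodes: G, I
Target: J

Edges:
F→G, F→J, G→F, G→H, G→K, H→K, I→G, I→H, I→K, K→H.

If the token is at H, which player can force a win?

Min

A0 = {J}
A1: add {F} — F (Max) has F→J.
A2 = A1; e.g. G (Min) can still go to H. Fixed point.
H never enters the attractor, so Min can avoid the target forever.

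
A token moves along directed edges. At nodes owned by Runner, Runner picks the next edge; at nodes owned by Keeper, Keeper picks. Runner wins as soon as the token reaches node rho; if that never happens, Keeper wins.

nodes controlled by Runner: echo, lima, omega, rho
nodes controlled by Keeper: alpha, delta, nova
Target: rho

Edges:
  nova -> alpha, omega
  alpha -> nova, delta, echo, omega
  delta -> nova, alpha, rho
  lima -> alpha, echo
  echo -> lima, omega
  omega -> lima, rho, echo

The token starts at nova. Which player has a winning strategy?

Keeper

A0 = {rho}
A1: add {omega} — omega (Runner) has omega→rho.
A2: add {echo} — echo (Runner) has echo→omega.
A3: add {lima} — lima (Runner) has lima→echo.
A4 = A3; e.g. nova (Keeper) can still go to alpha. Fixed point.
nova never enters the attractor, so Keeper can avoid the target forever.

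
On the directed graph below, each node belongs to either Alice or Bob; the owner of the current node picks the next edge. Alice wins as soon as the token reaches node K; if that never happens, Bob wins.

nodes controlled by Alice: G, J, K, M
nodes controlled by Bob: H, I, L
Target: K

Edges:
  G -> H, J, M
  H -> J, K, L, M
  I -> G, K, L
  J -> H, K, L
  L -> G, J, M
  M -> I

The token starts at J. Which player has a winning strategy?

A0 = {K}
A1: add {J} — J (Alice) has J→K.
J ∈ A1, so Alice can force the target.

Alice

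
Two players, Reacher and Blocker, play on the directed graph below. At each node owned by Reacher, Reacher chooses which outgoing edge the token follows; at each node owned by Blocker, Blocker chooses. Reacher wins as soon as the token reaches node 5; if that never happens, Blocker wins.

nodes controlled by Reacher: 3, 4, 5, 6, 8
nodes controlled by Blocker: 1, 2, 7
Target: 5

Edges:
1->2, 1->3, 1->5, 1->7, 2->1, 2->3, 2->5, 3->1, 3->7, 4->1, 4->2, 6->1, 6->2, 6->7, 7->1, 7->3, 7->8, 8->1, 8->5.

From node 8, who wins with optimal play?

Reacher

A0 = {5}
A1: add {8} — 8 (Reacher) has 8→5.
A2 = A1; e.g. 1 (Blocker) can still go to 2. Fixed point.
8 ∈ A1, so Reacher can force the target.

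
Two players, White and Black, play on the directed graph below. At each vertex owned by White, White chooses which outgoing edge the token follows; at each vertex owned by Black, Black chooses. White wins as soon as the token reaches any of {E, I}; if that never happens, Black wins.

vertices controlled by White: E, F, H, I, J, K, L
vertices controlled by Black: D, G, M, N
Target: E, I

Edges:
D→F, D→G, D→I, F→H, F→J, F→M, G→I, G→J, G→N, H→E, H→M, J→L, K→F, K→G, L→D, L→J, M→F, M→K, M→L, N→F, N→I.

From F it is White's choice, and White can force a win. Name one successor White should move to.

A0 = {E, I}
A1: add {H} — H (White) has H→E.
A2: add {F} — F (White) has F→H.
A3: add {K, N} — K (White) has K→F; N (Black): all of {F, I} already in.
A4 = A3; e.g. D (Black) can still go to G. Fixed point.
From F, successor H is in the attractor (rank 1); the other successors J, M are not.

H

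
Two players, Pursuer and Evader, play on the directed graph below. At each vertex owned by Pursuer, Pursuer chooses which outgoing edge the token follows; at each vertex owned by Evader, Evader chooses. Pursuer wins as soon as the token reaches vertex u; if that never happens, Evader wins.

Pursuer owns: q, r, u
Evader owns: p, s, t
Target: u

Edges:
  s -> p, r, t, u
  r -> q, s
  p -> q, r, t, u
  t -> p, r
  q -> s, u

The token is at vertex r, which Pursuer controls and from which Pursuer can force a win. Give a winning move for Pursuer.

q

A0 = {u}
A1: add {q} — q (Pursuer) has q→u.
A2: add {r} — r (Pursuer) has r→q.
A3 = A2; e.g. p (Evader) can still go to t. Fixed point.
From r, successor q is in the attractor (rank 1); the other successor s is not.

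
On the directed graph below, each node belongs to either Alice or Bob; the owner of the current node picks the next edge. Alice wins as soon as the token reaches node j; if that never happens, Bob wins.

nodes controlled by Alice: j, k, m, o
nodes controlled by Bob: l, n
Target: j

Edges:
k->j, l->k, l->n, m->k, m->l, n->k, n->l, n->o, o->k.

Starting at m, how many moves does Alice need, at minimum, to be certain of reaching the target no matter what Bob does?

2

A0 = {j}
A1: add {k} — k (Alice) has k→j.
A2: add {m, o} — m (Alice) has m→k; o (Alice) has o→k.
A3 = A2; e.g. l (Bob) can still go to n. Fixed point.
m enters the attractor at level 2, so Alice can force the target in 2 moves from there.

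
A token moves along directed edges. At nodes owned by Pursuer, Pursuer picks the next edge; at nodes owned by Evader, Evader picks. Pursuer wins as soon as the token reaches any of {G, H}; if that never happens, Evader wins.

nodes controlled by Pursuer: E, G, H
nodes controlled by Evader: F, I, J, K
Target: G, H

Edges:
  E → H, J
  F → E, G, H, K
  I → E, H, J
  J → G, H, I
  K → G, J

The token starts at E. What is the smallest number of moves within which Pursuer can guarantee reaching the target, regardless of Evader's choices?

1

A0 = {G, H}
A1: add {E} — E (Pursuer) has E→H.
A2 = A1; e.g. F (Evader) can still go to K. Fixed point.
E enters the attractor at level 1, so Pursuer can force the target in 1 move from there.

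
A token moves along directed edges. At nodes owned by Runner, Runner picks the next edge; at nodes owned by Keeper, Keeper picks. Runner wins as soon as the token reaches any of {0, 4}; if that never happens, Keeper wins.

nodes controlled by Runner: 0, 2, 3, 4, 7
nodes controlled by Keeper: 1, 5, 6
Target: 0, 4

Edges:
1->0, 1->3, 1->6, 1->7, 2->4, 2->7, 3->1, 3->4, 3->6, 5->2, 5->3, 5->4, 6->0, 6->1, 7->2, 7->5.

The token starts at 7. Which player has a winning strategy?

A0 = {0, 4}
A1: add {2, 3} — 2 (Runner) has 2→4; 3 (Runner) has 3→4.
A2: add {5, 7} — 5 (Keeper): all of {2, 3, 4} already in; 7 (Runner) has 7→2.
A3 = A2; e.g. 1 (Keeper) can still go to 6. Fixed point.
7 ∈ A2, so Runner can force the target.

Runner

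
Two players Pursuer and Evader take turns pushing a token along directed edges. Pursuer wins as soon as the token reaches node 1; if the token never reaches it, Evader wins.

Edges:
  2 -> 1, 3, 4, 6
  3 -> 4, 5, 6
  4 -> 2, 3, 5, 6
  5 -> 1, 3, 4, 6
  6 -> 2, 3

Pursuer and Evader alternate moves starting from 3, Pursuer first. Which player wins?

Evader

Track states (vertex, player-to-move).
A0 = {(1,Pursuer), (1,Evader)}
A1: add {(2,Pursuer), (5,Pursuer)}.
A2 = A1; e.g. (2,Evader) stays out. (3,Pursuer) never enters ⇒ Evader avoids the target.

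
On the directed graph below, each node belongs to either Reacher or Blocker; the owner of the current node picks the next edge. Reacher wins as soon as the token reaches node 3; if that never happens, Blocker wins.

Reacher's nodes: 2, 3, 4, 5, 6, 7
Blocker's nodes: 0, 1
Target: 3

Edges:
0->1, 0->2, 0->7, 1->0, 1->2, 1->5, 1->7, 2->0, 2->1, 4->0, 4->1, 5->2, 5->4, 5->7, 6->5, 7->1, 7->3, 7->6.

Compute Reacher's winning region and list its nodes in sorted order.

A0 = {3}
A1: add {7} — 7 (Reacher) has 7→3.
A2: add {5} — 5 (Reacher) has 5→7.
A3: add {6} — 6 (Reacher) has 6→5.
A4 = A3; e.g. 0 (Blocker) can still go to 1. Fixed point.
Reacher's winning region = {3, 5, 6, 7}.

3, 5, 6, 7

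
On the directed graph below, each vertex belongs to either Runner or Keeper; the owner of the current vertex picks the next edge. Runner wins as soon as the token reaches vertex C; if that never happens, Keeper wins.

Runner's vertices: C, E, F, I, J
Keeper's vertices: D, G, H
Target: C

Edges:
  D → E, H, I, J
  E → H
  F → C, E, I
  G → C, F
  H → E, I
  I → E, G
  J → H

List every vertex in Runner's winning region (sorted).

C, F, G, I

A0 = {C}
A1: add {F} — F (Runner) has F→C.
A2: add {G} — G (Keeper): all of {C, F} already in.
A3: add {I} — I (Runner) has I→G.
A4 = A3; e.g. D (Keeper) can still go to E. Fixed point.
Runner's winning region = {C, F, G, I}.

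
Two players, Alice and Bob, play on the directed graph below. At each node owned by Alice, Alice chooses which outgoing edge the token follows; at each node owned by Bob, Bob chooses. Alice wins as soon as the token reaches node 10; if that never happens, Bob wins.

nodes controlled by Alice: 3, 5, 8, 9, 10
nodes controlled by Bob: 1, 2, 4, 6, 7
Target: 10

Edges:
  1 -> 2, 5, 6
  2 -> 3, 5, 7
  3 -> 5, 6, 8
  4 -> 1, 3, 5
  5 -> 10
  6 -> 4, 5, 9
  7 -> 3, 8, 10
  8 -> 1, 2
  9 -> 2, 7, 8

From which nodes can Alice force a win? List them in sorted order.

A0 = {10}
A1: add {5} — 5 (Alice) has 5→10.
A2: add {3} — 3 (Alice) has 3→5.
A3 = A2; e.g. 1 (Bob) can still go to 2. Fixed point.
Alice's winning region = {3, 5, 10}.

3, 5, 10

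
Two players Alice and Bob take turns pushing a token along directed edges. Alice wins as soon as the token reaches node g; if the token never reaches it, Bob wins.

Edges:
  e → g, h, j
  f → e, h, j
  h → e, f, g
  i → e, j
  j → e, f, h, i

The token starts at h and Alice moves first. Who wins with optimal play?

Track states (vertex, player-to-move).
A0 = {(g,Alice), (g,Bob)}
A1: add {(e,Alice), (h,Alice)}.
(h,Alice) ∈ A1 ⇒ Alice forces the target.

Alice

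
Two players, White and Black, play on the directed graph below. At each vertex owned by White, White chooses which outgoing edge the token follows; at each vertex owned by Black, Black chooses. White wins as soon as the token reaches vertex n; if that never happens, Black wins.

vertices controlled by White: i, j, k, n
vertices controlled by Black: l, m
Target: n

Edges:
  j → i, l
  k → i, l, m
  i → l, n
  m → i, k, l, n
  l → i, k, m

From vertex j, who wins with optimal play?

White

A0 = {n}
A1: add {i} — i (White) has i→n.
A2: add {j, k} — j (White) has j→i; k (White) has k→i.
A3 = A2; e.g. l (Black) can still go to m. Fixed point.
j ∈ A2, so White can force the target.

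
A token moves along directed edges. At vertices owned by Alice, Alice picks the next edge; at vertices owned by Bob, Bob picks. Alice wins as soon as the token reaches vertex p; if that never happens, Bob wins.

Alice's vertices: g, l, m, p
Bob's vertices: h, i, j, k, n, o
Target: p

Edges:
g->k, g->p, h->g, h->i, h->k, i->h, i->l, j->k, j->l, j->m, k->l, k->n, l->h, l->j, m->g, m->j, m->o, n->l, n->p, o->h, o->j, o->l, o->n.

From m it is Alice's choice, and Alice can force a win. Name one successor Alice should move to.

g

A0 = {p}
A1: add {g} — g (Alice) has g→p.
A2: add {m} — m (Alice) has m→g.
A3 = A2; e.g. h (Bob) can still go to i. Fixed point.
From m, successor g is in the attractor (rank 1); the other successors j, o are not.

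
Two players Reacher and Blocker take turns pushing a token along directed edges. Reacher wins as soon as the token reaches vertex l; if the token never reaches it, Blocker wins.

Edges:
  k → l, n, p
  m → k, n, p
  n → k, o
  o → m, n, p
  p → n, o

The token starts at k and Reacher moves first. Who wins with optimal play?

Reacher

Track states (vertex, player-to-move).
A0 = {(l,Reacher), (l,Blocker)}
A1: add {(k,Reacher)}.
(k,Reacher) ∈ A1 ⇒ Reacher forces the target.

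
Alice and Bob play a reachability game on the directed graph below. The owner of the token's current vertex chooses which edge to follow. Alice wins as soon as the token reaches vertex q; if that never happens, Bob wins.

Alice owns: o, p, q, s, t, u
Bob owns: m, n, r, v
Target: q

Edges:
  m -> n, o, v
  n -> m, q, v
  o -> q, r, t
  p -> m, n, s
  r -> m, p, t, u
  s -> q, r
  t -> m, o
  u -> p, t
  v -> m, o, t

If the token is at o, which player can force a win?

A0 = {q}
A1: add {o, s} — o (Alice) has o→q; s (Alice) has s→q.
o ∈ A1, so Alice can force the target.

Alice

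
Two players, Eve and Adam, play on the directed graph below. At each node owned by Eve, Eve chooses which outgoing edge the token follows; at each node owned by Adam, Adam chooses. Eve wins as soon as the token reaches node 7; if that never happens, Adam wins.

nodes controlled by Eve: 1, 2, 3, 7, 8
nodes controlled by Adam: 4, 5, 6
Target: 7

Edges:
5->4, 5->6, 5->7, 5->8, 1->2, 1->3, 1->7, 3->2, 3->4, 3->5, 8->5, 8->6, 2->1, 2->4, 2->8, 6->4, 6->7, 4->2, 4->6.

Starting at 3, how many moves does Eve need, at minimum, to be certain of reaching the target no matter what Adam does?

3

A0 = {7}
A1: add {1} — 1 (Eve) has 1→7.
A2: add {2} — 2 (Eve) has 2→1.
A3: add {3} — 3 (Eve) has 3→2.
A4 = A3; e.g. 4 (Adam) can still go to 6. Fixed point.
3 enters the attractor at level 3, so Eve can force the target in 3 moves from there.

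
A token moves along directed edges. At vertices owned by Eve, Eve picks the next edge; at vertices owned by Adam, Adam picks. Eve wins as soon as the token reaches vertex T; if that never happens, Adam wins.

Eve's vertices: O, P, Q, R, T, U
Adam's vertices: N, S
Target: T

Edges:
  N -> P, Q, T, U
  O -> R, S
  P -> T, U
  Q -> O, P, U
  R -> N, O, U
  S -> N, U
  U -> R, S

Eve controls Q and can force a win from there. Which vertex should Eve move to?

A0 = {T}
A1: add {P} — P (Eve) has P→T.
A2: add {Q} — Q (Eve) has Q→P.
A3 = A2; e.g. N (Adam) can still go to U. Fixed point.
From Q, successor P is in the attractor (rank 1); the other successors O, U are not.

P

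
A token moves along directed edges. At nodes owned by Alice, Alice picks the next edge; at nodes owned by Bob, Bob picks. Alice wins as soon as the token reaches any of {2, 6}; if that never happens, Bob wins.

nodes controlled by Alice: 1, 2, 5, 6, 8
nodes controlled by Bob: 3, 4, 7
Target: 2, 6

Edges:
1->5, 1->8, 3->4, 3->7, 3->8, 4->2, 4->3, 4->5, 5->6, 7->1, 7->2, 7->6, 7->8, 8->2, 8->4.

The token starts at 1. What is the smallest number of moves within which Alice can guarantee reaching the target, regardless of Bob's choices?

2

A0 = {2, 6}
A1: add {5, 8} — 5 (Alice) has 5→6; 8 (Alice) has 8→2.
A2: add {1} — 1 (Alice) has 1→5.
1 enters the attractor at level 2, so Alice can force the target in 2 moves from there.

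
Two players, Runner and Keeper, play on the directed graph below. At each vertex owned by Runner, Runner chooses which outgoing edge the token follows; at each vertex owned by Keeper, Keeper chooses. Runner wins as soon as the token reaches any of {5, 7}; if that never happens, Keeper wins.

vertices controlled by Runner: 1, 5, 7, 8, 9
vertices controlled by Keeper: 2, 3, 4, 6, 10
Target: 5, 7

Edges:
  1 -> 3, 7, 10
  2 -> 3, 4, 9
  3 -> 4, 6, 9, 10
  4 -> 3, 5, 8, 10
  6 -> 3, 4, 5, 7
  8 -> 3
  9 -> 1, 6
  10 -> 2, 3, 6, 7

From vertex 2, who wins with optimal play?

Keeper

A0 = {5, 7}
A1: add {1} — 1 (Runner) has 1→7.
A2: add {9} — 9 (Runner) has 9→1.
A3 = A2; e.g. 2 (Keeper) can still go to 3. Fixed point.
2 never enters the attractor, so Keeper can avoid the target forever.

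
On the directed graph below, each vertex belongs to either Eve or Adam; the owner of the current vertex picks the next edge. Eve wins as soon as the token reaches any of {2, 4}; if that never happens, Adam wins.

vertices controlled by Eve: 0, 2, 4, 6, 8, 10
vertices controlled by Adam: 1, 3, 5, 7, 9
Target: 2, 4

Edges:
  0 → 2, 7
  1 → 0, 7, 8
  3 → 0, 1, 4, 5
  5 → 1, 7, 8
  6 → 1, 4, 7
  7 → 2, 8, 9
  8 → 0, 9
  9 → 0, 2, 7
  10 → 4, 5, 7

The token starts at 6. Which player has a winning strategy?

Eve

A0 = {2, 4}
A1: add {0, 6, 10} — 0 (Eve) has 0→2; 6 (Eve) has 6→4; 10 (Eve) has 10→4.
6 ∈ A1, so Eve can force the target.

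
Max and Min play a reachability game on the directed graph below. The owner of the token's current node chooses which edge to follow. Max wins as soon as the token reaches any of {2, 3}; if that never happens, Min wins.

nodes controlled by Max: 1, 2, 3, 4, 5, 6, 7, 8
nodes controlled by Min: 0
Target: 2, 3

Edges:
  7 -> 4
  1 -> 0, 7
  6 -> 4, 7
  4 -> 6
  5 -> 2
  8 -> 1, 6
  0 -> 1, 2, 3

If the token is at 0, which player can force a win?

Min

A0 = {2, 3}
A1: add {5} — 5 (Max) has 5→2.
A2 = A1; e.g. 0 (Min) can still go to 1. Fixed point.
0 never enters the attractor, so Min can avoid the target forever.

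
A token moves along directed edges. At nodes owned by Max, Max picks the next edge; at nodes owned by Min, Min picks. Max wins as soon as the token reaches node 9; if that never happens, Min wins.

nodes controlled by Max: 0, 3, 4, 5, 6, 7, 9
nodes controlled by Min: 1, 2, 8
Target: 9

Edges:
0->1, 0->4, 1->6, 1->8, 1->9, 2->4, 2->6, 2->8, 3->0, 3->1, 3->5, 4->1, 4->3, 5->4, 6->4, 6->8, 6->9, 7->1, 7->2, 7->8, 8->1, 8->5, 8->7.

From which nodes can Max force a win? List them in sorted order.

6, 9

A0 = {9}
A1: add {6} — 6 (Max) has 6→9.
A2 = A1; e.g. 0 (Max) has no edge into A1. Fixed point.
Max's winning region = {6, 9}.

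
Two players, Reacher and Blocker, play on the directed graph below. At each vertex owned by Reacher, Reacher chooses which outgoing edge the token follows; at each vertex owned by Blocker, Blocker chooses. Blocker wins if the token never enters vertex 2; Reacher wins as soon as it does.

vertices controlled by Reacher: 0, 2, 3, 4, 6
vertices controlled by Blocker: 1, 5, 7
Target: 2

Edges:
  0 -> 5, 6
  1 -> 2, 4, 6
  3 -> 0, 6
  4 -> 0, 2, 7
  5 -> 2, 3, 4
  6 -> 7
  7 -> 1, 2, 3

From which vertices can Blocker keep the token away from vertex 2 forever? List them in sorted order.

A0 = {2}
A1: add {4} — 4 (Reacher) has 4→2.
A2 = A1; e.g. 0 (Reacher) has no edge into A1. Fixed point.
Reacher's attractor = {2, 4}; Blocker avoids the target exactly from the complement.

0, 1, 3, 5, 6, 7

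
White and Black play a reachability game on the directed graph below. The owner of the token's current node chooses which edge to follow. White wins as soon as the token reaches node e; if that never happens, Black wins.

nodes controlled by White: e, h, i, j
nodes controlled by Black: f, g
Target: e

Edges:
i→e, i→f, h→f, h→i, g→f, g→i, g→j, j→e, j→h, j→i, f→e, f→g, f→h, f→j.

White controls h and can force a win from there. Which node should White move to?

A0 = {e}
A1: add {i, j} — i (White) has i→e; j (White) has j→e.
A2: add {h} — h (White) has h→i.
A3 = A2; e.g. f (Black) can still go to g. Fixed point.
From h, successor i is in the attractor (rank 1); the other successor f is not.

i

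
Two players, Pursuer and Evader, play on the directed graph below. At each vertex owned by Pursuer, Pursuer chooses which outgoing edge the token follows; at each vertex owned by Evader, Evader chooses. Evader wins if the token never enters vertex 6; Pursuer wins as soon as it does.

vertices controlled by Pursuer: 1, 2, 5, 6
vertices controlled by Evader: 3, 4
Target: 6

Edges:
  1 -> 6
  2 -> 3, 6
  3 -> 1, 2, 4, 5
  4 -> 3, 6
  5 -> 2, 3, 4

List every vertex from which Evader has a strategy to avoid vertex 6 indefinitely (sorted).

3, 4

A0 = {6}
A1: add {1, 2} — 1 (Pursuer) has 1→6; 2 (Pursuer) has 2→6.
A2: add {5} — 5 (Pursuer) has 5→2.
A3 = A2; e.g. 3 (Evader) can still go to 4. Fixed point.
Pursuer's attractor = {1, 2, 5, 6}; Evader avoids the target exactly from the complement.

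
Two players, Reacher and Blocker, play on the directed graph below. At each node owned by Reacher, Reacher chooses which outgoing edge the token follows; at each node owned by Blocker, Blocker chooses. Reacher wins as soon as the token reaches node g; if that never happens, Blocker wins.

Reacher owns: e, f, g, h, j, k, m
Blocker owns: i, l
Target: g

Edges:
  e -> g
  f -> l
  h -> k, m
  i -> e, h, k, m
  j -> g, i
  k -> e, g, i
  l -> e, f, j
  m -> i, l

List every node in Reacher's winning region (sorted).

A0 = {g}
A1: add {e, j, k} — e (Reacher) has e→g; j (Reacher) has j→g; k (Reacher) has k→g.
A2: add {h} — h (Reacher) has h→k.
A3 = A2; e.g. f (Reacher) has no edge into A2. Fixed point.
Reacher's winning region = {e, g, h, j, k}.

e, g, h, j, k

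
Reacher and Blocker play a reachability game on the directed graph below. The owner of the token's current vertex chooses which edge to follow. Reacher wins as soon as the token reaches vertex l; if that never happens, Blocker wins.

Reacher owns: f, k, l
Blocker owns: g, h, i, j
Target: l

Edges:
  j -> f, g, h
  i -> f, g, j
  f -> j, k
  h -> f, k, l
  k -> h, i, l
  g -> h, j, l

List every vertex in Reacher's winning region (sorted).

f, h, k, l

A0 = {l}
A1: add {k} — k (Reacher) has k→l.
A2: add {f} — f (Reacher) has f→k.
A3: add {h} — h (Blocker): all of {f, k, l} already in.
A4 = A3; e.g. g (Blocker) can still go to j. Fixed point.
Reacher's winning region = {f, h, k, l}.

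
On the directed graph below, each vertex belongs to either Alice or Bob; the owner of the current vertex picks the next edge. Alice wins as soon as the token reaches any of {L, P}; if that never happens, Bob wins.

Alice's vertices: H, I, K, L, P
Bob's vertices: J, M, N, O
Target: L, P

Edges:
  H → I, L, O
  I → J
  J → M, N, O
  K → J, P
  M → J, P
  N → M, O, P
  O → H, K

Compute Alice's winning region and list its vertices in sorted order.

H, K, L, O, P

A0 = {L, P}
A1: add {H, K} — H (Alice) has H→L; K (Alice) has K→P.
A2: add {O} — O (Bob): all of {H, K} already in.
A3 = A2; e.g. I (Alice) has no edge into A2. Fixed point.
Alice's winning region = {H, K, L, O, P}.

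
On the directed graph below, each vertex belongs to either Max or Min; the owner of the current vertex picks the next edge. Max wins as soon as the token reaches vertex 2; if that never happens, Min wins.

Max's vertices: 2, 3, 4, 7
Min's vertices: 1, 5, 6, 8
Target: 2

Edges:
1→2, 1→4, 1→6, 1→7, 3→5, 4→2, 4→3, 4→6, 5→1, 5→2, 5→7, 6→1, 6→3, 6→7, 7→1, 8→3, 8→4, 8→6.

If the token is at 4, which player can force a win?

Max

A0 = {2}
A1: add {4} — 4 (Max) has 4→2.
A2 = A1; e.g. 1 (Min) can still go to 6. Fixed point.
4 ∈ A1, so Max can force the target.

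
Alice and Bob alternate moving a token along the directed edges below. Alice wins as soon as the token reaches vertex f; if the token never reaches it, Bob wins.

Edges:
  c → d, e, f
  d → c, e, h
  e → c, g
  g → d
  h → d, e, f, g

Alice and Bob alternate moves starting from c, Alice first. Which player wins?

Alice

Track states (vertex, player-to-move).
A0 = {(f,Alice), (f,Bob)}
A1: add {(c,Alice), (h,Alice)}.
(c,Alice) ∈ A1 ⇒ Alice forces the target.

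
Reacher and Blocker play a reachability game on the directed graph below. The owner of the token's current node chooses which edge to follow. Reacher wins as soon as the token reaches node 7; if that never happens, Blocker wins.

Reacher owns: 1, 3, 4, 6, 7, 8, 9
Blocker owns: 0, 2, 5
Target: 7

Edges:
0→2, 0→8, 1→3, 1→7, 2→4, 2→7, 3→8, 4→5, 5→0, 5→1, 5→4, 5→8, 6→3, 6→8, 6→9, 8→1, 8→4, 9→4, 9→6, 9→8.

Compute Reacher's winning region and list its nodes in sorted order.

1, 3, 6, 7, 8, 9

A0 = {7}
A1: add {1} — 1 (Reacher) has 1→7.
A2: add {8} — 8 (Reacher) has 8→1.
A3: add {3, 6, 9} — 3 (Reacher) has 3→8; 6 (Reacher) has 6→8; 9 (Reacher) has 9→8.
A4 = A3; e.g. 0 (Blocker) can still go to 2. Fixed point.
Reacher's winning region = {1, 3, 6, 7, 8, 9}.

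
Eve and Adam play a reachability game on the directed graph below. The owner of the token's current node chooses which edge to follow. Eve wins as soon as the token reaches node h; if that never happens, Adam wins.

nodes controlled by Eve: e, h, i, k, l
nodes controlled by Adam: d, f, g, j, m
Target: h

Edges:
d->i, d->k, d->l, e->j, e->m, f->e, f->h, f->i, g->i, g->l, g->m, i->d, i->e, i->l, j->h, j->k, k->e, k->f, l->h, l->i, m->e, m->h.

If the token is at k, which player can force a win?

A0 = {h}
A1: add {l} — l (Eve) has l→h.
A2: add {i} — i (Eve) has i→l.
A3 = A2; e.g. d (Adam) can still go to k. Fixed point.
k never enters the attractor, so Adam can avoid the target forever.

Adam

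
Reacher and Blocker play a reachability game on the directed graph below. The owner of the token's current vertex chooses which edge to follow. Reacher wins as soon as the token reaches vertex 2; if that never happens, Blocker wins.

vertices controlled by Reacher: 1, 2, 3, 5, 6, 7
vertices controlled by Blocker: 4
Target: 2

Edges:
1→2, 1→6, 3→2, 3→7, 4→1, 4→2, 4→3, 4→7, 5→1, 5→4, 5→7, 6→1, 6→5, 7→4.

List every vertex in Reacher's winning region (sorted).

A0 = {2}
A1: add {1, 3} — 1 (Reacher) has 1→2; 3 (Reacher) has 3→2.
A2: add {5, 6} — 5 (Reacher) has 5→1; 6 (Reacher) has 6→1.
A3 = A2; e.g. 4 (Blocker) can still go to 7. Fixed point.
Reacher's winning region = {1, 2, 3, 5, 6}.

1, 2, 3, 5, 6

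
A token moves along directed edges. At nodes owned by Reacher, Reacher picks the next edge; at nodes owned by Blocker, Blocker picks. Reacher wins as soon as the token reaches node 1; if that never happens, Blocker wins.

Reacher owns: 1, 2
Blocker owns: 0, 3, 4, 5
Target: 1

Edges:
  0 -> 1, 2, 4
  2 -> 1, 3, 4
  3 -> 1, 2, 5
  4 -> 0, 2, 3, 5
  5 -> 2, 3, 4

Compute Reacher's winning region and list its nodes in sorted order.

A0 = {1}
A1: add {2} — 2 (Reacher) has 2→1.
A2 = A1; e.g. 0 (Blocker) can still go to 4. Fixed point.
Reacher's winning region = {1, 2}.

1, 2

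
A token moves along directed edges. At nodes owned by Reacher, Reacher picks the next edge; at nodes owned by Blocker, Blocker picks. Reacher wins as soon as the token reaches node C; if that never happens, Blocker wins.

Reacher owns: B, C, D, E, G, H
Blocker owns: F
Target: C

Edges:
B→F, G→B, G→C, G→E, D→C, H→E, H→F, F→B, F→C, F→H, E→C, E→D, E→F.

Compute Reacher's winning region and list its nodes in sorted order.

A0 = {C}
A1: add {D, E, G} — D (Reacher) has D→C; E (Reacher) has E→C; G (Reacher) has G→C.
A2: add {H} — H (Reacher) has H→E.
A3 = A2; e.g. B (Reacher) has no edge into A2. Fixed point.
Reacher's winning region = {C, D, E, G, H}.

C, D, E, G, H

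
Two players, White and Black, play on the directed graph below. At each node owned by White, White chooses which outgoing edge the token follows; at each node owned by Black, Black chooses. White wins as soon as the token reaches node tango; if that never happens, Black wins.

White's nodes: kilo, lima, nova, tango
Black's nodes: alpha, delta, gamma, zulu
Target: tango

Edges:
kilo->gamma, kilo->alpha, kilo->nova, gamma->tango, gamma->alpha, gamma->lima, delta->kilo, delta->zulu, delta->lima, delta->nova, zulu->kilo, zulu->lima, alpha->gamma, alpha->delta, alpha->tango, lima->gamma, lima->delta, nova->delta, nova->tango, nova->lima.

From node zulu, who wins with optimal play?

A0 = {tango}
A1: add {nova} — nova (White) has nova→tango.
A2: add {kilo} — kilo (White) has kilo→nova.
A3 = A2; e.g. gamma (Black) can still go to alpha. Fixed point.
zulu never enters the attractor, so Black can avoid the target forever.

Black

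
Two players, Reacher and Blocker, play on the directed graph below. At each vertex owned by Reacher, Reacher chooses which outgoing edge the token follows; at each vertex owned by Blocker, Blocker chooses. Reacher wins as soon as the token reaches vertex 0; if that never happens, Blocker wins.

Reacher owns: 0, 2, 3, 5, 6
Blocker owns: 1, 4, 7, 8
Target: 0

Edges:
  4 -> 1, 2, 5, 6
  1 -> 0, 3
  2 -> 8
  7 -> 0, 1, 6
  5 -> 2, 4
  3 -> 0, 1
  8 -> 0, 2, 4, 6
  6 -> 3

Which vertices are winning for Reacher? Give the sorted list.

0, 1, 3, 6, 7

A0 = {0}
A1: add {3} — 3 (Reacher) has 3→0.
A2: add {1, 6} — 1 (Blocker): all of {0, 3} already in; 6 (Reacher) has 6→3.
A3: add {7} — 7 (Blocker): all of {0, 1, 6} already in.
A4 = A3; e.g. 2 (Reacher) has no edge into A3. Fixed point.
Reacher's winning region = {0, 1, 3, 6, 7}.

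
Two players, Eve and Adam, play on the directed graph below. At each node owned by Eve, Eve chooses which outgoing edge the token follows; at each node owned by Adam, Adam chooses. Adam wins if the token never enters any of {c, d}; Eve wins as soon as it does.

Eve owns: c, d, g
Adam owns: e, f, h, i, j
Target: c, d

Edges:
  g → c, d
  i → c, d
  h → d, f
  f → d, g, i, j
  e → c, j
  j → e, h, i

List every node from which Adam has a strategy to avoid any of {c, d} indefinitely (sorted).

A0 = {c, d}
A1: add {g, i} — g (Eve) has g→c; i (Adam): all of {c, d} already in.
A2 = A1; e.g. e (Adam) can still go to j. Fixed point.
Eve's attractor = {c, d, g, i}; Adam avoids the target exactly from the complement.

e, f, h, j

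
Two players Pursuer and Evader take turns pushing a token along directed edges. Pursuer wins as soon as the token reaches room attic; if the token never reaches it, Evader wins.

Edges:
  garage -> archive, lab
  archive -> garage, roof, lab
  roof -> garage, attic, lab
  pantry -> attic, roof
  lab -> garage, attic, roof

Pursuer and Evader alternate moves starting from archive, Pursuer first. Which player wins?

Track states (vertex, player-to-move).
A0 = {(attic,Pursuer), (attic,Evader)}
A1: add {(roof,Pursuer), (pantry,Pursuer), (lab,Pursuer)}.
A2: add {(pantry,Evader)}.
A3 = A2; e.g. (garage,Pursuer) stays out. (archive,Pursuer) never enters ⇒ Evader avoids the target.

Evader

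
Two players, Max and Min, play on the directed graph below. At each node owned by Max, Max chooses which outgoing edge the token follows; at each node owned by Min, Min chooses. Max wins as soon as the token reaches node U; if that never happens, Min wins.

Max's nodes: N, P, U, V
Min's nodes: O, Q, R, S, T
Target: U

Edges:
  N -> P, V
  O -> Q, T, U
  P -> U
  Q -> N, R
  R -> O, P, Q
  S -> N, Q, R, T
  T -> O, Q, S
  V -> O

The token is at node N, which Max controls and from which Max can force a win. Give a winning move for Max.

P

A0 = {U}
A1: add {P} — P (Max) has P→U.
A2: add {N} — N (Max) has N→P.
A3 = A2; e.g. O (Min) can still go to Q. Fixed point.
From N, successor P is in the attractor (rank 1); the other successor V is not.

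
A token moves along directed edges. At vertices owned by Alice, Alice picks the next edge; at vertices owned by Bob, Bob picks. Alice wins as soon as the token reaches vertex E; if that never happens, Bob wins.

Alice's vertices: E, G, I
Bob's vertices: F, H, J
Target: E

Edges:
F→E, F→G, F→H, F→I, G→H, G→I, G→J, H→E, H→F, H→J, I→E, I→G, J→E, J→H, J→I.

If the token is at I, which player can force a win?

Alice

A0 = {E}
A1: add {I} — I (Alice) has I→E.
I ∈ A1, so Alice can force the target.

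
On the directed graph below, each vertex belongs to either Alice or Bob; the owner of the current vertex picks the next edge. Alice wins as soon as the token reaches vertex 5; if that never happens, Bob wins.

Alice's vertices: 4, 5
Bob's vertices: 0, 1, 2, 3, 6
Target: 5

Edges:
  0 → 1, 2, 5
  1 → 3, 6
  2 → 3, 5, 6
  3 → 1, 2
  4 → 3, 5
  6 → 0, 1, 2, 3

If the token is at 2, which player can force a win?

A0 = {5}
A1: add {4} — 4 (Alice) has 4→5.
A2 = A1; e.g. 0 (Bob) can still go to 1. Fixed point.
2 never enters the attractor, so Bob can avoid the target forever.

Bob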